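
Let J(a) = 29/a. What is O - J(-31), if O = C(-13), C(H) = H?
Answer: -374/31 ≈ -12.065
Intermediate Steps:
O = -13
O - J(-31) = -13 - 29/(-31) = -13 - 29*(-1)/31 = -13 - 1*(-29/31) = -13 + 29/31 = -374/31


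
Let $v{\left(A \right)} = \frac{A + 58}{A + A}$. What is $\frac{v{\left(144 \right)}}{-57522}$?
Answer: $- \frac{101}{8283168} \approx -1.2193 \cdot 10^{-5}$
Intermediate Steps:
$v{\left(A \right)} = \frac{58 + A}{2 A}$
$\frac{v{\left(144 \right)}}{-57522} = \frac{\frac{1}{2} \cdot \frac{1}{144} \left(58 + 144\right)}{-57522} = \frac{1}{2} \cdot \frac{1}{144} \cdot 202 \left(- \frac{1}{57522}\right) = \frac{101}{144} \left(- \frac{1}{57522}\right) = - \frac{101}{8283168}$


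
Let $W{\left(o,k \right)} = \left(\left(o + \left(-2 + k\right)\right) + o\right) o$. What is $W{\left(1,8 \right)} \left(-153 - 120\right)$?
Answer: $-2184$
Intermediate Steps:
$W{\left(o,k \right)} = o \left(-2 + k + 2 o\right)$ ($W{\left(o,k \right)} = \left(\left(-2 + k + o\right) + o\right) o = \left(-2 + k + 2 o\right) o = o \left(-2 + k + 2 o\right)$)
$W{\left(1,8 \right)} \left(-153 - 120\right) = 1 \left(-2 + 8 + 2 \cdot 1\right) \left(-153 - 120\right) = 1 \left(-2 + 8 + 2\right) \left(-273\right) = 1 \cdot 8 \left(-273\right) = 8 \left(-273\right) = -2184$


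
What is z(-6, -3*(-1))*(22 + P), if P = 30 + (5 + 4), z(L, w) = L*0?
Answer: 0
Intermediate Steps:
z(L, w) = 0
P = 39 (P = 30 + 9 = 39)
z(-6, -3*(-1))*(22 + P) = 0*(22 + 39) = 0*61 = 0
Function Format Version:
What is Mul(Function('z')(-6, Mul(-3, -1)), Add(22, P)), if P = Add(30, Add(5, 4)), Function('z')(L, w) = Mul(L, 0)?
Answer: 0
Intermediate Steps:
Function('z')(L, w) = 0
P = 39 (P = Add(30, 9) = 39)
Mul(Function('z')(-6, Mul(-3, -1)), Add(22, P)) = Mul(0, Add(22, 39)) = Mul(0, 61) = 0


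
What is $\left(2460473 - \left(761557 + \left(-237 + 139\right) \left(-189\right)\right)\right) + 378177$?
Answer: $2058571$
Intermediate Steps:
$\left(2460473 - \left(761557 + \left(-237 + 139\right) \left(-189\right)\right)\right) + 378177 = \left(2460473 - \left(761557 - -18522\right)\right) + 378177 = \left(2460473 - 780079\right) + 378177 = 1680394 + 378177 = 2058571$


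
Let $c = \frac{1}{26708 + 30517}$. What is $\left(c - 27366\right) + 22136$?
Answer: $- \frac{299286749}{57225} \approx -5230.0$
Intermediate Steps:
$c = \frac{1}{57225} \approx 1.7475 \cdot 10^{-5}$
$\left(c - 27366\right) + 22136 = \left(\frac{1}{57225} - 27366\right) + 22136 = - \frac{1566019349}{57225} + 22136 = - \frac{299286749}{57225}$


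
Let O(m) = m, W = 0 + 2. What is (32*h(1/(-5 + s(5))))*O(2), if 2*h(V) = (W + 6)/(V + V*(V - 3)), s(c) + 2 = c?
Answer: 1024/5 ≈ 204.80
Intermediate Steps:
s(c) = -2 + c
W = 2
h(V) = 4/(V + V*(-3 + V)) (h(V) = ((2 + 6)/(V + V*(V - 3)))/2 = (8/(V + V*(-3 + V)))/2 = 4/(V + V*(-3 + V)))
(32*h(1/(-5 + s(5))))*O(2) = (32*(4/((1/(-5 + (-2 + 5)))*(-2 + 1/(-5 + (-2 + 5))))))*2 = (32*(4/((1/(-5 + 3))*(-2 + 1/(-5 + 3)))))*2 = (32*(4/((1/(-2))*(-2 + 1/(-2)))))*2 = (32*(4/((-½)*(-2 - ½))))*2 = (32*(4*(-2)/(-5/2)))*2 = (32*(4*(-2)*(-⅖)))*2 = (32*(16/5))*2 = (512/5)*2 = 1024/5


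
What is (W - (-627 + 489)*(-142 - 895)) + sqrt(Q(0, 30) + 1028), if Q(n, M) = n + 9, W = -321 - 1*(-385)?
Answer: -143042 + sqrt(1037) ≈ -1.4301e+5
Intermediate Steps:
W = 64 (W = -321 + 385 = 64)
Q(n, M) = 9 + n
(W - (-627 + 489)*(-142 - 895)) + sqrt(Q(0, 30) + 1028) = (64 - (-627 + 489)*(-142 - 895)) + sqrt((9 + 0) + 1028) = (64 - (-138)*(-1037)) + sqrt(9 + 1028) = (64 - 1*143106) + sqrt(1037) = (64 - 143106) + sqrt(1037) = -143042 + sqrt(1037)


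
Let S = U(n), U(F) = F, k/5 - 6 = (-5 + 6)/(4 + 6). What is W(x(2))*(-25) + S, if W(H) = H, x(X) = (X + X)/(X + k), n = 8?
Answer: 64/13 ≈ 4.9231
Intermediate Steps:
k = 61/2 (k = 30 + 5*((-5 + 6)/(4 + 6)) = 30 + 5*(1/10) = 30 + 5*(1*(⅒)) = 30 + 5*(⅒) = 30 + ½ = 61/2 ≈ 30.500)
S = 8
x(X) = 2*X/(61/2 + X) (x(X) = (X + X)/(X + 61/2) = (2*X)/(61/2 + X) = 2*X/(61/2 + X))
W(x(2))*(-25) + S = (4*2/(61 + 2*2))*(-25) + 8 = (4*2/(61 + 4))*(-25) + 8 = (4*2/65)*(-25) + 8 = (4*2*(1/65))*(-25) + 8 = (8/65)*(-25) + 8 = -40/13 + 8 = 64/13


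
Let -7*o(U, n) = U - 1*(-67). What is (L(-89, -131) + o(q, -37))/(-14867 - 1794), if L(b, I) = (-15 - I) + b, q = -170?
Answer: -292/116627 ≈ -0.0025037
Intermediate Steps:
L(b, I) = -15 + b - I
o(U, n) = -67/7 - U/7 (o(U, n) = -(U - 1*(-67))/7 = -(U + 67)/7 = -(67 + U)/7 = -67/7 - U/7)
(L(-89, -131) + o(q, -37))/(-14867 - 1794) = ((-15 - 89 - 1*(-131)) + (-67/7 - 1/7*(-170)))/(-14867 - 1794) = ((-15 - 89 + 131) + (-67/7 + 170/7))/(-16661) = (27 + 103/7)*(-1/16661) = (292/7)*(-1/16661) = -292/116627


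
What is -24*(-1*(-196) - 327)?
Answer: 3144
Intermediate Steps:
-24*(-1*(-196) - 327) = -24*(196 - 327) = -24*(-131) = 3144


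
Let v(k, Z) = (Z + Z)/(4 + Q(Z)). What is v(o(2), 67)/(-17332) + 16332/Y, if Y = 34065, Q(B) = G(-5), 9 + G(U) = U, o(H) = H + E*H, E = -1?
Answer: 18901513/39360972 ≈ 0.48021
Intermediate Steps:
o(H) = 0 (o(H) = H - H = 0)
G(U) = -9 + U
Q(B) = -14 (Q(B) = -9 - 5 = -14)
v(k, Z) = -Z/5 (v(k, Z) = (Z + Z)/(4 - 14) = (2*Z)/(-10) = (2*Z)*(-1/10) = -Z/5)
v(o(2), 67)/(-17332) + 16332/Y = -1/5*67/(-17332) + 16332/34065 = -67/5*(-1/17332) + 16332*(1/34065) = 67/86660 + 5444/11355 = 18901513/39360972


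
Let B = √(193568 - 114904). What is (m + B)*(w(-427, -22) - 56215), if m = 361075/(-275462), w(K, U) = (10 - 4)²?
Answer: 1844075675/25042 - 112358*√19666 ≈ -1.5683e+7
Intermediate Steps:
B = 2*√19666 (B = √78664 = 2*√19666 ≈ 280.47)
w(K, U) = 36 (w(K, U) = 6² = 36)
m = -32825/25042 (m = 361075*(-1/275462) = -32825/25042 ≈ -1.3108)
(m + B)*(w(-427, -22) - 56215) = (-32825/25042 + 2*√19666)*(36 - 56215) = (-32825/25042 + 2*√19666)*(-56179) = 1844075675/25042 - 112358*√19666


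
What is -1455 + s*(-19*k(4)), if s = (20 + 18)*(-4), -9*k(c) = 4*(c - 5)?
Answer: -1543/9 ≈ -171.44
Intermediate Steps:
k(c) = 20/9 - 4*c/9 (k(c) = -4*(c - 5)/9 = -4*(-5 + c)/9 = -(-20 + 4*c)/9 = 20/9 - 4*c/9)
s = -152 (s = 38*(-4) = -152)
-1455 + s*(-19*k(4)) = -1455 - (-2888)*(20/9 - 4/9*4) = -1455 - (-2888)*(20/9 - 16/9) = -1455 - (-2888)*4/9 = -1455 - 152*(-76/9) = -1455 + 11552/9 = -1543/9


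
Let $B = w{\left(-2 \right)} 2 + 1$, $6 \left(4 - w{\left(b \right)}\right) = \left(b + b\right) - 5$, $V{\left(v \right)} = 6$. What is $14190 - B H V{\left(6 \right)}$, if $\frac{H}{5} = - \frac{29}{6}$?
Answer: $15930$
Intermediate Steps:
$w{\left(b \right)} = \frac{29}{6} - \frac{b}{3}$ ($w{\left(b \right)} = 4 - \frac{\left(b + b\right) - 5}{6} = 4 - \frac{2 b - 5}{6} = 4 - \frac{-5 + 2 b}{6} = 4 - \left(- \frac{5}{6} + \frac{b}{3}\right) = \frac{29}{6} - \frac{b}{3}$)
$B = 12$ ($B = \left(\frac{29}{6} - - \frac{2}{3}\right) 2 + 1 = \left(\frac{29}{6} + \frac{2}{3}\right) 2 + 1 = \frac{11}{2} \cdot 2 + 1 = 11 + 1 = 12$)
$H = - \frac{145}{6}$ ($H = 5 \left(- \frac{29}{6}\right) = - \frac{145}{6} \approx -24.167$)
$14190 - B H V{\left(6 \right)} = 14190 - 12 \left(- \frac{145}{6}\right) 6 = 14190 - \left(-290\right) 6 = 14190 - -1740 = 14190 + 1740 = 15930$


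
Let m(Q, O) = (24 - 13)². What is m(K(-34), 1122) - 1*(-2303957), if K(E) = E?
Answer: 2304078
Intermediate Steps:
m(Q, O) = 121 (m(Q, O) = 11² = 121)
m(K(-34), 1122) - 1*(-2303957) = 121 - 1*(-2303957) = 121 + 2303957 = 2304078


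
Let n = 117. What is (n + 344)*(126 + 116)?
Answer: 111562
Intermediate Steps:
(n + 344)*(126 + 116) = (117 + 344)*(126 + 116) = 461*242 = 111562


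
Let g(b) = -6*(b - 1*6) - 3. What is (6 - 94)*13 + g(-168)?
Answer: -103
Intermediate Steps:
g(b) = 33 - 6*b (g(b) = -6*(b - 6) - 3 = -6*(-6 + b) - 3 = (36 - 6*b) - 3 = 33 - 6*b)
(6 - 94)*13 + g(-168) = (6 - 94)*13 + (33 - 6*(-168)) = -88*13 + (33 + 1008) = -1144 + 1041 = -103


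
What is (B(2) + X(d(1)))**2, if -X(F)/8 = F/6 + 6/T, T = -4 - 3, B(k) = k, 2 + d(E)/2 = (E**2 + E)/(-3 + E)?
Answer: 13924/49 ≈ 284.16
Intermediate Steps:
d(E) = -4 + 2*(E + E**2)/(-3 + E) (d(E) = -4 + 2*((E**2 + E)/(-3 + E)) = -4 + 2*((E + E**2)/(-3 + E)) = -4 + 2*(E + E**2)/(-3 + E))
T = -7
X(F) = 48/7 - 4*F/3 (X(F) = -8*(F/6 + 6/(-7)) = -8*(F*(1/6) + 6*(-1/7)) = -8*(F/6 - 6/7) = -8*(-6/7 + F/6) = 48/7 - 4*F/3)
(B(2) + X(d(1)))**2 = (2 + (48/7 - 8*(6 + 1**2 - 1*1)/(3*(-3 + 1))))**2 = (2 + (48/7 - 8*(6 + 1 - 1)/(3*(-2))))**2 = (2 + (48/7 - 8*(-1)*6/(3*2)))**2 = (2 + (48/7 - 4/3*(-6)))**2 = (2 + (48/7 + 8))**2 = (2 + 104/7)**2 = (118/7)**2 = 13924/49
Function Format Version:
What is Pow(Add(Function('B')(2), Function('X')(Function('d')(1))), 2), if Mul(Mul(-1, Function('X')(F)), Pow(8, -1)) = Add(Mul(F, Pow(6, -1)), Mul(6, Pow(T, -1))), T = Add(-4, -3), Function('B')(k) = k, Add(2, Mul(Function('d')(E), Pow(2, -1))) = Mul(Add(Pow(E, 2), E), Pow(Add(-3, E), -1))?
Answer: Rational(13924, 49) ≈ 284.16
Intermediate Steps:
Function('d')(E) = Add(-4, Mul(2, Pow(Add(-3, E), -1), Add(E, Pow(E, 2)))) (Function('d')(E) = Add(-4, Mul(2, Mul(Add(Pow(E, 2), E), Pow(Add(-3, E), -1)))) = Add(-4, Mul(2, Mul(Add(E, Pow(E, 2)), Pow(Add(-3, E), -1)))) = Add(-4, Mul(2, Mul(Pow(Add(-3, E), -1), Add(E, Pow(E, 2))))) = Add(-4, Mul(2, Pow(Add(-3, E), -1), Add(E, Pow(E, 2)))))
T = -7
Function('X')(F) = Add(Rational(48, 7), Mul(Rational(-4, 3), F)) (Function('X')(F) = Mul(-8, Add(Mul(F, Pow(6, -1)), Mul(6, Pow(-7, -1)))) = Mul(-8, Add(Mul(F, Rational(1, 6)), Mul(6, Rational(-1, 7)))) = Mul(-8, Add(Mul(Rational(1, 6), F), Rational(-6, 7))) = Mul(-8, Add(Rational(-6, 7), Mul(Rational(1, 6), F))) = Add(Rational(48, 7), Mul(Rational(-4, 3), F)))
Pow(Add(Function('B')(2), Function('X')(Function('d')(1))), 2) = Pow(Add(2, Add(Rational(48, 7), Mul(Rational(-4, 3), Mul(2, Pow(Add(-3, 1), -1), Add(6, Pow(1, 2), Mul(-1, 1)))))), 2) = Pow(Add(2, Add(Rational(48, 7), Mul(Rational(-4, 3), Mul(2, Pow(-2, -1), Add(6, 1, -1))))), 2) = Pow(Add(2, Add(Rational(48, 7), Mul(Rational(-4, 3), Mul(2, Rational(-1, 2), 6)))), 2) = Pow(Add(2, Add(Rational(48, 7), Mul(Rational(-4, 3), -6))), 2) = Pow(Add(2, Add(Rational(48, 7), 8)), 2) = Pow(Add(2, Rational(104, 7)), 2) = Pow(Rational(118, 7), 2) = Rational(13924, 49)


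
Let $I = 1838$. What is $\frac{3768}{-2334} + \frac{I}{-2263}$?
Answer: $- \frac{2136146}{880307} \approx -2.4266$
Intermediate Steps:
$\frac{3768}{-2334} + \frac{I}{-2263} = \frac{3768}{-2334} + \frac{1838}{-2263} = 3768 \left(- \frac{1}{2334}\right) + 1838 \left(- \frac{1}{2263}\right) = - \frac{628}{389} - \frac{1838}{2263} = - \frac{2136146}{880307}$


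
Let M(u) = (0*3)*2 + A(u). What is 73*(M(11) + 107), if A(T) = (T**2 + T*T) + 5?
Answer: 25842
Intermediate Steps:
A(T) = 5 + 2*T**2 (A(T) = (T**2 + T**2) + 5 = 2*T**2 + 5 = 5 + 2*T**2)
M(u) = 5 + 2*u**2 (M(u) = (0*3)*2 + (5 + 2*u**2) = 0*2 + (5 + 2*u**2) = 0 + (5 + 2*u**2) = 5 + 2*u**2)
73*(M(11) + 107) = 73*((5 + 2*11**2) + 107) = 73*((5 + 2*121) + 107) = 73*((5 + 242) + 107) = 73*(247 + 107) = 73*354 = 25842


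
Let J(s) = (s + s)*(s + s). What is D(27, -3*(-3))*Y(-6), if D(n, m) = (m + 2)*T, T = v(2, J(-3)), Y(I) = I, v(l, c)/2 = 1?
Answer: -132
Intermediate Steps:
J(s) = 4*s² (J(s) = (2*s)*(2*s) = 4*s²)
v(l, c) = 2 (v(l, c) = 2*1 = 2)
T = 2
D(n, m) = 4 + 2*m (D(n, m) = (m + 2)*2 = (2 + m)*2 = 4 + 2*m)
D(27, -3*(-3))*Y(-6) = (4 + 2*(-3*(-3)))*(-6) = (4 + 2*9)*(-6) = (4 + 18)*(-6) = 22*(-6) = -132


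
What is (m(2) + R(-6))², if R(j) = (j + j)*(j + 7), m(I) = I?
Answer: 100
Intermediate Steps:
R(j) = 2*j*(7 + j) (R(j) = (2*j)*(7 + j) = 2*j*(7 + j))
(m(2) + R(-6))² = (2 + 2*(-6)*(7 - 6))² = (2 + 2*(-6)*1)² = (2 - 12)² = (-10)² = 100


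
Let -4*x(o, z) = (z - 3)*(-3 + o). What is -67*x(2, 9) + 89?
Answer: -23/2 ≈ -11.500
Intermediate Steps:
x(o, z) = -(-3 + o)*(-3 + z)/4 (x(o, z) = -(z - 3)*(-3 + o)/4 = -(-3 + z)*(-3 + o)/4 = -(-3 + o)*(-3 + z)/4)
-67*x(2, 9) + 89 = -67*(-9/4 + (3/4)*2 + (3/4)*9 - 1/4*2*9) + 89 = -67*(-9/4 + 3/2 + 27/4 - 9/2) + 89 = -67*3/2 + 89 = -201/2 + 89 = -23/2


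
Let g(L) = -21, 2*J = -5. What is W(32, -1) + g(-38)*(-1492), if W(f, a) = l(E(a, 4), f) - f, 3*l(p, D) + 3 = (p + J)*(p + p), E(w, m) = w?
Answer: 93904/3 ≈ 31301.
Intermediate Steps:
J = -5/2 (J = (1/2)*(-5) = -5/2 ≈ -2.5000)
l(p, D) = -1 + 2*p*(-5/2 + p)/3 (l(p, D) = -1 + ((p - 5/2)*(p + p))/3 = -1 + ((-5/2 + p)*(2*p))/3 = -1 + (2*p*(-5/2 + p))/3 = -1 + 2*p*(-5/2 + p)/3)
W(f, a) = -1 - f - 5*a/3 + 2*a**2/3 (W(f, a) = (-1 - 5*a/3 + 2*a**2/3) - f = -1 - f - 5*a/3 + 2*a**2/3)
W(32, -1) + g(-38)*(-1492) = (-1 - 1*32 - 5/3*(-1) + (2/3)*(-1)**2) - 21*(-1492) = (-1 - 32 + 5/3 + (2/3)*1) + 31332 = (-1 - 32 + 5/3 + 2/3) + 31332 = -92/3 + 31332 = 93904/3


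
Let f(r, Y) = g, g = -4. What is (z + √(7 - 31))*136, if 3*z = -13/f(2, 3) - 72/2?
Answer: -4454/3 + 272*I*√6 ≈ -1484.7 + 666.26*I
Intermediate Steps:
f(r, Y) = -4
z = -131/12 (z = (-13/(-4) - 72/2)/3 = (-13*(-¼) - 72*½)/3 = (13/4 - 36)/3 = (⅓)*(-131/4) = -131/12 ≈ -10.917)
(z + √(7 - 31))*136 = (-131/12 + √(7 - 31))*136 = (-131/12 + √(-24))*136 = (-131/12 + 2*I*√6)*136 = -4454/3 + 272*I*√6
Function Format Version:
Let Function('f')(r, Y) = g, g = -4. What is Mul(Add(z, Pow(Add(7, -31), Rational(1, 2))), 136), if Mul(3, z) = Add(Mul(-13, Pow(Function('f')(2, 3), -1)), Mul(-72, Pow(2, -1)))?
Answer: Add(Rational(-4454, 3), Mul(272, I, Pow(6, Rational(1, 2)))) ≈ Add(-1484.7, Mul(666.26, I))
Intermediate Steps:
Function('f')(r, Y) = -4
z = Rational(-131, 12) (z = Mul(Rational(1, 3), Add(Mul(-13, Pow(-4, -1)), Mul(-72, Pow(2, -1)))) = Mul(Rational(1, 3), Add(Mul(-13, Rational(-1, 4)), Mul(-72, Rational(1, 2)))) = Mul(Rational(1, 3), Add(Rational(13, 4), -36)) = Mul(Rational(1, 3), Rational(-131, 4)) = Rational(-131, 12) ≈ -10.917)
Mul(Add(z, Pow(Add(7, -31), Rational(1, 2))), 136) = Mul(Add(Rational(-131, 12), Pow(Add(7, -31), Rational(1, 2))), 136) = Mul(Add(Rational(-131, 12), Pow(-24, Rational(1, 2))), 136) = Mul(Add(Rational(-131, 12), Mul(2, I, Pow(6, Rational(1, 2)))), 136) = Add(Rational(-4454, 3), Mul(272, I, Pow(6, Rational(1, 2))))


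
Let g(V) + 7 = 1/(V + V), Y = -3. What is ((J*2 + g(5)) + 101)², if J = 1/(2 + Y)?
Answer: 848241/100 ≈ 8482.4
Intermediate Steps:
g(V) = -7 + 1/(2*V) (g(V) = -7 + 1/(V + V) = -7 + 1/(2*V))
J = -1 (J = 1/(2 - 3) = 1/(-1) = -1)
((J*2 + g(5)) + 101)² = ((-1*2 + (-7 + (½)/5)) + 101)² = ((-2 + (-7 + (½)*(⅕))) + 101)² = ((-2 + (-7 + ⅒)) + 101)² = ((-2 - 69/10) + 101)² = (-89/10 + 101)² = (921/10)² = 848241/100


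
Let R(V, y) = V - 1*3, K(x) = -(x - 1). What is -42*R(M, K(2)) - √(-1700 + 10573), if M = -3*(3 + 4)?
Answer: 1008 - √8873 ≈ 913.80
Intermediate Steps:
K(x) = 1 - x (K(x) = -(-1 + x) = 1 - x)
M = -21 (M = -3*7 = -21)
R(V, y) = -3 + V (R(V, y) = V - 3 = -3 + V)
-42*R(M, K(2)) - √(-1700 + 10573) = -42*(-3 - 21) - √(-1700 + 10573) = -42*(-24) - √8873 = 1008 - √8873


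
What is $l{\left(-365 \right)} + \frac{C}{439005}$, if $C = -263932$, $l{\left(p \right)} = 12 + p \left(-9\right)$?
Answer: $\frac{1447135553}{439005} \approx 3296.4$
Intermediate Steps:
$l{\left(p \right)} = 12 - 9 p$
$l{\left(-365 \right)} + \frac{C}{439005} = \left(12 - -3285\right) - \frac{263932}{439005} = \left(12 + 3285\right) - \frac{263932}{439005} = 3297 - \frac{263932}{439005} = \frac{1447135553}{439005}$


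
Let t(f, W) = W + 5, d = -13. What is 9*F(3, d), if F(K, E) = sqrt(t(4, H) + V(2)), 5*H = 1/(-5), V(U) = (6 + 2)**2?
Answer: 18*sqrt(431)/5 ≈ 74.738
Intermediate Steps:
V(U) = 64 (V(U) = 8**2 = 64)
H = -1/25 (H = (1/5)/(-5) = (1/5)*(-1/5) = -1/25 ≈ -0.040000)
t(f, W) = 5 + W
F(K, E) = 2*sqrt(431)/5 (F(K, E) = sqrt((5 - 1/25) + 64) = sqrt(124/25 + 64) = sqrt(1724/25) = 2*sqrt(431)/5)
9*F(3, d) = 9*(2*sqrt(431)/5) = 18*sqrt(431)/5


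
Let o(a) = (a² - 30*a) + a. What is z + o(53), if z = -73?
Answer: 1199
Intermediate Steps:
o(a) = a² - 29*a
z + o(53) = -73 + 53*(-29 + 53) = -73 + 53*24 = -73 + 1272 = 1199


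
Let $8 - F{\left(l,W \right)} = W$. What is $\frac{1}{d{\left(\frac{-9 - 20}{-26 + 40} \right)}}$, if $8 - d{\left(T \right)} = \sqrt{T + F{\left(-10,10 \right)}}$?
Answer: $\frac{112}{953} + \frac{i \sqrt{798}}{953} \approx 0.11752 + 0.029642 i$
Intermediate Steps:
$F{\left(l,W \right)} = 8 - W$
$d{\left(T \right)} = 8 - \sqrt{-2 + T}$ ($d{\left(T \right)} = 8 - \sqrt{T + \left(8 - 10\right)} = 8 - \sqrt{T - 2} = 8 - \sqrt{-2 + T}$)
$\frac{1}{d{\left(\frac{-9 - 20}{-26 + 40} \right)}} = \frac{1}{8 - \sqrt{-2 + \frac{-9 - 20}{-26 + 40}}} = \frac{1}{8 - \sqrt{-2 - \frac{29}{14}}} = \frac{1}{8 - \sqrt{- \frac{57}{14}}} = \frac{1}{8 - \frac{i \sqrt{798}}{14}}$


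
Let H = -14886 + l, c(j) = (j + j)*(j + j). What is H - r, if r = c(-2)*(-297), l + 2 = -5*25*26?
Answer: -13386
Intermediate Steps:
l = -3252 (l = -2 - 5*25*26 = -2 - 125*26 = -2 - 3250 = -3252)
c(j) = 4*j**2 (c(j) = (2*j)*(2*j) = 4*j**2)
H = -18138 (H = -14886 - 3252 = -18138)
r = -4752 (r = (4*(-2)**2)*(-297) = (4*4)*(-297) = 16*(-297) = -4752)
H - r = -18138 - 1*(-4752) = -18138 + 4752 = -13386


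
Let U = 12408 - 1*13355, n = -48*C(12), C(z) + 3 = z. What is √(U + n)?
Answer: I*√1379 ≈ 37.135*I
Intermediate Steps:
C(z) = -3 + z
n = -432 (n = -48*(-3 + 12) = -48*9 = -432)
U = -947 (U = 12408 - 13355 = -947)
√(U + n) = √(-947 - 432) = √(-1379) = I*√1379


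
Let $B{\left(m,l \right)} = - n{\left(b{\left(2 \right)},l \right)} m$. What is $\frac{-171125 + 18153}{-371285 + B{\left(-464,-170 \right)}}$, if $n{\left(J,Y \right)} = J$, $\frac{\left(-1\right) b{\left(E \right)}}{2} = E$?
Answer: $\frac{152972}{373141} \approx 0.40996$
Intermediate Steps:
$b{\left(E \right)} = - 2 E$
$B{\left(m,l \right)} = 4 m$ ($B{\left(m,l \right)} = - \left(-2\right) 2 m = \left(-1\right) \left(-4\right) m = 4 m$)
$\frac{-171125 + 18153}{-371285 + B{\left(-464,-170 \right)}} = \frac{-171125 + 18153}{-371285 + 4 \left(-464\right)} = - \frac{152972}{-371285 - 1856} = - \frac{152972}{-373141} = \left(-152972\right) \left(- \frac{1}{373141}\right) = \frac{152972}{373141}$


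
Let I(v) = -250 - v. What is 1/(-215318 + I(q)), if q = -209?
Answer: -1/215359 ≈ -4.6434e-6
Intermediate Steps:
1/(-215318 + I(q)) = 1/(-215318 + (-250 - 1*(-209))) = 1/(-215318 + (-250 + 209)) = 1/(-215318 - 41) = 1/(-215359) = -1/215359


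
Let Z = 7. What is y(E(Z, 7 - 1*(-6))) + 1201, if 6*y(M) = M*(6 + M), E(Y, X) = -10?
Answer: 3623/3 ≈ 1207.7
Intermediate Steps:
y(M) = M*(6 + M)/6 (y(M) = (M*(6 + M))/6 = M*(6 + M)/6)
y(E(Z, 7 - 1*(-6))) + 1201 = (⅙)*(-10)*(6 - 10) + 1201 = (⅙)*(-10)*(-4) + 1201 = 20/3 + 1201 = 3623/3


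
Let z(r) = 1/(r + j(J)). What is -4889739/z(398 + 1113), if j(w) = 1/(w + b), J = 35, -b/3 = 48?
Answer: -805330233822/109 ≈ -7.3883e+9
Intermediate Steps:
b = -144 (b = -3*48 = -144)
j(w) = 1/(-144 + w) (j(w) = 1/(w - 144) = 1/(-144 + w))
z(r) = 1/(-1/109 + r) (z(r) = 1/(r + 1/(-144 + 35)) = 1/(r + 1/(-109)) = 1/(r - 1/109) = 1/(-1/109 + r))
-4889739/z(398 + 1113) = -4889739/(109/(-1 + 109*(398 + 1113))) = -4889739/(109/(-1 + 109*1511)) = -4889739/(109/(-1 + 164699)) = -4889739/(109/164698) = -4889739/(109*(1/164698)) = -4889739/109/164698 = -4889739*164698/109 = -805330233822/109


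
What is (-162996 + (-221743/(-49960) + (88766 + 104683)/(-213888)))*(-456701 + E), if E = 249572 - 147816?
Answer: 5151766806180973971/89048704 ≈ 5.7853e+10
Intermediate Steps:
E = 101756
(-162996 + (-221743/(-49960) + (88766 + 104683)/(-213888)))*(-456701 + E) = (-162996 + (-221743/(-49960) + (88766 + 104683)/(-213888)))*(-456701 + 101756) = (-162996 + (-221743*(-1/49960) + 193449*(-1/213888)))*(-354945) = (-162996 + (221743/49960 - 64483/71296))*(-354945) = (-162996 + 1573477281/445243520)*(-354945) = -72571339308639/445243520*(-354945) = 5151766806180973971/89048704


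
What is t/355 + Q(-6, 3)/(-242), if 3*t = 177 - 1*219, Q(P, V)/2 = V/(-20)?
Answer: -6563/171820 ≈ -0.038197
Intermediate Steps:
Q(P, V) = -V/10 (Q(P, V) = 2*(V/(-20)) = 2*(V*(-1/20)) = 2*(-V/20) = -V/10)
t = -14 (t = (177 - 1*219)/3 = (177 - 219)/3 = (⅓)*(-42) = -14)
t/355 + Q(-6, 3)/(-242) = -14/355 - ⅒*3/(-242) = -14*1/355 - 3/10*(-1/242) = -14/355 + 3/2420 = -6563/171820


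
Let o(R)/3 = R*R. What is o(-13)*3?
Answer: 1521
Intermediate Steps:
o(R) = 3*R**2 (o(R) = 3*(R*R) = 3*R**2)
o(-13)*3 = (3*(-13)**2)*3 = (3*169)*3 = 507*3 = 1521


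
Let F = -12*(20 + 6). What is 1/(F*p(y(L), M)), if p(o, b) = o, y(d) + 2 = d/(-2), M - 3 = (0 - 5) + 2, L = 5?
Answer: 1/1404 ≈ 0.00071225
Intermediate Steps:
F = -312 (F = -12*26 = -312)
M = 0 (M = 3 + ((0 - 5) + 2) = 3 + (-5 + 2) = 3 - 3 = 0)
y(d) = -2 - d/2 (y(d) = -2 + d/(-2) = -2 + d*(-1/2) = -2 - d/2)
1/(F*p(y(L), M)) = 1/(-312*(-2 - 1/2*5)) = 1/(-312*(-2 - 5/2)) = 1/(-312*(-9/2)) = 1/1404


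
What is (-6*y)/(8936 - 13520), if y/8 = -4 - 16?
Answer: -40/191 ≈ -0.20942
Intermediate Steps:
y = -160 (y = 8*(-4 - 16) = 8*(-20) = -160)
(-6*y)/(8936 - 13520) = (-6*(-160))/(8936 - 13520) = 960/(-4584) = -1/4584*960 = -40/191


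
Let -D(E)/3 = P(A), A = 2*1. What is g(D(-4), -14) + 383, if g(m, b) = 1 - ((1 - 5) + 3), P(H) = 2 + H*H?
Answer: 385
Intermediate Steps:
A = 2
P(H) = 2 + H²
D(E) = -18 (D(E) = -3*(2 + 2²) = -3*(2 + 4) = -3*6 = -18)
g(m, b) = 2 (g(m, b) = 1 - (-4 + 3) = 1 - 1*(-1) = 1 + 1 = 2)
g(D(-4), -14) + 383 = 2 + 383 = 385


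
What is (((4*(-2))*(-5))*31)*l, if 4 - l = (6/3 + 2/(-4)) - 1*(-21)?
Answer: -22940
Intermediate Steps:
l = -37/2 (l = 4 - ((6/3 + 2/(-4)) - 1*(-21)) = 4 - ((6*(⅓) + 2*(-¼)) + 21) = 4 - ((2 - ½) + 21) = 4 - (3/2 + 21) = 4 - 1*45/2 = 4 - 45/2 = -37/2 ≈ -18.500)
(((4*(-2))*(-5))*31)*l = (((4*(-2))*(-5))*31)*(-37/2) = (-8*(-5)*31)*(-37/2) = (40*31)*(-37/2) = 1240*(-37/2) = -22940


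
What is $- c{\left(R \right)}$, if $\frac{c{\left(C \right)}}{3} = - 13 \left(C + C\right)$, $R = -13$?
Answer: $-1014$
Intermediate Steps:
$c{\left(C \right)} = - 78 C$ ($c{\left(C \right)} = 3 \left(- 13 \left(C + C\right)\right) = 3 \left(- 13 \cdot 2 C\right) = 3 \left(- 26 C\right) = - 78 C$)
$- c{\left(R \right)} = - \left(-78\right) \left(-13\right) = \left(-1\right) 1014 = -1014$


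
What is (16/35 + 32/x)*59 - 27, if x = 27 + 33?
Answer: 3301/105 ≈ 31.438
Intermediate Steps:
x = 60
(16/35 + 32/x)*59 - 27 = (16/35 + 32/60)*59 - 27 = (16*(1/35) + 32*(1/60))*59 - 27 = (16/35 + 8/15)*59 - 27 = (104/105)*59 - 27 = 6136/105 - 27 = 3301/105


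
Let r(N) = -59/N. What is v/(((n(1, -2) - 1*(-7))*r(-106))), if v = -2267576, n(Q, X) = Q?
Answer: -30045382/59 ≈ -5.0924e+5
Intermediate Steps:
v/(((n(1, -2) - 1*(-7))*r(-106))) = -2267576*106/(59*(1 - 1*(-7))) = -2267576*106/(59*(1 + 7)) = -2267576/(8*(59/106)) = -2267576/236/53 = -2267576*53/236 = -30045382/59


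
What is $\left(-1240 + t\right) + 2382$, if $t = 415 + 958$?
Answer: $2515$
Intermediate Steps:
$t = 1373$
$\left(-1240 + t\right) + 2382 = \left(-1240 + 1373\right) + 2382 = 133 + 2382 = 2515$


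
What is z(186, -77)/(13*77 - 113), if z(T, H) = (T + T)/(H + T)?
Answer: 31/8066 ≈ 0.0038433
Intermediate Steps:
z(T, H) = 2*T/(H + T) (z(T, H) = (2*T)/(H + T) = 2*T/(H + T))
z(186, -77)/(13*77 - 113) = (2*186/(-77 + 186))/(13*77 - 113) = (2*186/109)/(1001 - 113) = (2*186*(1/109))/888 = (372/109)*(1/888) = 31/8066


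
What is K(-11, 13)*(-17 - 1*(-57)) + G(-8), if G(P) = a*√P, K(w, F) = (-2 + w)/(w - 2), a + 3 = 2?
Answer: 40 - 2*I*√2 ≈ 40.0 - 2.8284*I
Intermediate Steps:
a = -1 (a = -3 + 2 = -1)
K(w, F) = 1 (K(w, F) = (-2 + w)/(-2 + w) = 1)
G(P) = -√P
K(-11, 13)*(-17 - 1*(-57)) + G(-8) = 1*(-17 - 1*(-57)) - √(-8) = 1*(-17 + 57) - 2*I*√2 = 1*40 - 2*I*√2 = 40 - 2*I*√2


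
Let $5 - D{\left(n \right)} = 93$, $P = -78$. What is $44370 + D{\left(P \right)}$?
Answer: $44282$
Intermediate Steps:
$D{\left(n \right)} = -88$ ($D{\left(n \right)} = 5 - 93 = -88$)
$44370 + D{\left(P \right)} = 44370 - 88 = 44282$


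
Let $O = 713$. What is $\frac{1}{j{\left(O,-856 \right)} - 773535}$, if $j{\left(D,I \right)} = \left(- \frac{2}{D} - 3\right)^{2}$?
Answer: $- \frac{508369}{393236630534} \approx -1.2928 \cdot 10^{-6}$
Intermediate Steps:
$j{\left(D,I \right)} = \left(-3 - \frac{2}{D}\right)^{2}$
$\frac{1}{j{\left(O,-856 \right)} - 773535} = \frac{1}{\frac{\left(2 + 3 \cdot 713\right)^{2}}{508369} - 773535} = \frac{1}{\frac{\left(2 + 2139\right)^{2}}{508369} - 773535} = \frac{1}{\frac{2141^{2}}{508369} - 773535} = \frac{1}{\frac{1}{508369} \cdot 4583881 - 773535} = \frac{1}{\frac{4583881}{508369} - 773535} = \frac{1}{- \frac{393236630534}{508369}} = - \frac{508369}{393236630534}$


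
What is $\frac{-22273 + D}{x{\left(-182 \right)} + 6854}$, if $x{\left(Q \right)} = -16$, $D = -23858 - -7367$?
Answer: $- \frac{19382}{3419} \approx -5.6689$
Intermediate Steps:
$D = -16491$ ($D = -23858 + 7367 = -16491$)
$\frac{-22273 + D}{x{\left(-182 \right)} + 6854} = \frac{-22273 - 16491}{-16 + 6854} = - \frac{38764}{6838} = \left(-38764\right) \frac{1}{6838} = - \frac{19382}{3419}$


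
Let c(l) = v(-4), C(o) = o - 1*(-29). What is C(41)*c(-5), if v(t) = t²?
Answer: 1120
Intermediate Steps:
C(o) = 29 + o (C(o) = o + 29 = 29 + o)
c(l) = 16 (c(l) = (-4)² = 16)
C(41)*c(-5) = (29 + 41)*16 = 70*16 = 1120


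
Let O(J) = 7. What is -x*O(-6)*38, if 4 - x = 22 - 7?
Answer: 2926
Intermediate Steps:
x = -11 (x = 4 - (22 - 7) = 4 - 1*15 = 4 - 15 = -11)
-x*O(-6)*38 = -(-11*7)*38 = -(-77)*38 = -1*(-2926) = 2926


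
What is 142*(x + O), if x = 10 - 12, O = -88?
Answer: -12780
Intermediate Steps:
x = -2
142*(x + O) = 142*(-2 - 88) = 142*(-90) = -12780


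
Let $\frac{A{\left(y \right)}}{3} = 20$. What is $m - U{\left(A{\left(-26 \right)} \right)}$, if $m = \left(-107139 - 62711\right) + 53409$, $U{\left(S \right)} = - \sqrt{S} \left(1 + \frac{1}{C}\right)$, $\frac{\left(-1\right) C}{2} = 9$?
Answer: $-116441 + \frac{17 \sqrt{15}}{9} \approx -1.1643 \cdot 10^{5}$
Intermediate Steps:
$C = -18$ ($C = \left(-2\right) 9 = -18$)
$A{\left(y \right)} = 60$ ($A{\left(y \right)} = 3 \cdot 20 = 60$)
$U{\left(S \right)} = - \frac{17 \sqrt{S}}{18}$ ($U{\left(S \right)} = - \sqrt{S} \left(1 + \frac{1}{-18}\right) = - \sqrt{S} \left(1 - \frac{1}{18}\right) = - \sqrt{S} \frac{17}{18} = - \frac{17 \sqrt{S}}{18}$)
$m = -116441$ ($m = -169850 + 53409 = -116441$)
$m - U{\left(A{\left(-26 \right)} \right)} = -116441 - - \frac{17 \sqrt{60}}{18} = -116441 - - \frac{17 \cdot 2 \sqrt{15}}{18} = -116441 - - \frac{17 \sqrt{15}}{9} = -116441 + \frac{17 \sqrt{15}}{9}$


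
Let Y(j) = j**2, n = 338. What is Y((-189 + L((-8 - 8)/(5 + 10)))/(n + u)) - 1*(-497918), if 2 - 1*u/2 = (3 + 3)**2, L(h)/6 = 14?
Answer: 161325481/324 ≈ 4.9792e+5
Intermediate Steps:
L(h) = 84 (L(h) = 6*14 = 84)
u = -68 (u = 4 - 2*(3 + 3)**2 = 4 - 2*6**2 = 4 - 2*36 = 4 - 72 = -68)
Y((-189 + L((-8 - 8)/(5 + 10)))/(n + u)) - 1*(-497918) = ((-189 + 84)/(338 - 68))**2 - 1*(-497918) = (-105/270)**2 + 497918 = (-105*1/270)**2 + 497918 = (-7/18)**2 + 497918 = 49/324 + 497918 = 161325481/324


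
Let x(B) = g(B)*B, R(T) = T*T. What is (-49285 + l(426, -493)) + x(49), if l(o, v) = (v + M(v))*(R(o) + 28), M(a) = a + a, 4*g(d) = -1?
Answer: -1073974853/4 ≈ -2.6849e+8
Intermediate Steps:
g(d) = -1/4 (g(d) = (1/4)*(-1) = -1/4)
R(T) = T**2
M(a) = 2*a
l(o, v) = 3*v*(28 + o**2) (l(o, v) = (v + 2*v)*(o**2 + 28) = (3*v)*(28 + o**2) = 3*v*(28 + o**2))
x(B) = -B/4
(-49285 + l(426, -493)) + x(49) = (-49285 + 3*(-493)*(28 + 426**2)) - 1/4*49 = (-49285 + 3*(-493)*(28 + 181476)) - 49/4 = (-49285 + 3*(-493)*181504) - 49/4 = (-49285 - 268444416) - 49/4 = -268493701 - 49/4 = -1073974853/4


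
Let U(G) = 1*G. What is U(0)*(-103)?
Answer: 0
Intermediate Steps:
U(G) = G
U(0)*(-103) = 0*(-103) = 0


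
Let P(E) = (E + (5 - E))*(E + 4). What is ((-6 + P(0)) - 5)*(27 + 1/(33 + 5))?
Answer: 9243/38 ≈ 243.24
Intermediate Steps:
P(E) = 20 + 5*E (P(E) = 5*(4 + E) = 20 + 5*E)
((-6 + P(0)) - 5)*(27 + 1/(33 + 5)) = ((-6 + (20 + 5*0)) - 5)*(27 + 1/(33 + 5)) = ((-6 + (20 + 0)) - 5)*(27 + 1/38) = ((-6 + 20) - 5)*(27 + 1/38) = (14 - 5)*(1027/38) = 9*(1027/38) = 9243/38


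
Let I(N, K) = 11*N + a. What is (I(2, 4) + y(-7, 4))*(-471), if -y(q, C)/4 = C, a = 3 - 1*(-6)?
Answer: -7065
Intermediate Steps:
a = 9 (a = 3 + 6 = 9)
I(N, K) = 9 + 11*N (I(N, K) = 11*N + 9 = 9 + 11*N)
y(q, C) = -4*C
(I(2, 4) + y(-7, 4))*(-471) = ((9 + 11*2) - 4*4)*(-471) = ((9 + 22) - 16)*(-471) = (31 - 16)*(-471) = 15*(-471) = -7065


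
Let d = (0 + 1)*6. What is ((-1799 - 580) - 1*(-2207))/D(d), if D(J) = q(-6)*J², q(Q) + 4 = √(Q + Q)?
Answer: 43/63 + 43*I*√3/126 ≈ 0.68254 + 0.5911*I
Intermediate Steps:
q(Q) = -4 + √2*√Q (q(Q) = -4 + √(Q + Q) = -4 + √(2*Q) = -4 + √2*√Q)
d = 6 (d = 1*6 = 6)
D(J) = J²*(-4 + 2*I*√3) (D(J) = (-4 + √2*√(-6))*J² = (-4 + √2*(I*√6))*J² = (-4 + 2*I*√3)*J² = J²*(-4 + 2*I*√3))
((-1799 - 580) - 1*(-2207))/D(d) = ((-1799 - 580) - 1*(-2207))/((2*6²*(-2 + I*√3))) = (-2379 + 2207)/((2*36*(-2 + I*√3))) = -172/(-144 + 72*I*√3)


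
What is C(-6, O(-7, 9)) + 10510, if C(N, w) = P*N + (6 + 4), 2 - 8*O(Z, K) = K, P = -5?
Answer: 10550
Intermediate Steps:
O(Z, K) = ¼ - K/8
C(N, w) = 10 - 5*N (C(N, w) = -5*N + (6 + 4) = -5*N + 10 = 10 - 5*N)
C(-6, O(-7, 9)) + 10510 = (10 - 5*(-6)) + 10510 = (10 + 30) + 10510 = 40 + 10510 = 10550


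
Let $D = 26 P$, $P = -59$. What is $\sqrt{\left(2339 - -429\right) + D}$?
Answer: $\sqrt{1234} \approx 35.128$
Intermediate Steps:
$D = -1534$ ($D = 26 \left(-59\right) = -1534$)
$\sqrt{\left(2339 - -429\right) + D} = \sqrt{\left(2339 - -429\right) - 1534} = \sqrt{\left(2339 + 429\right) - 1534} = \sqrt{2768 - 1534} = \sqrt{1234}$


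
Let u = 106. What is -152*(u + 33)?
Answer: -21128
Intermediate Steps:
-152*(u + 33) = -152*(106 + 33) = -152*139 = -21128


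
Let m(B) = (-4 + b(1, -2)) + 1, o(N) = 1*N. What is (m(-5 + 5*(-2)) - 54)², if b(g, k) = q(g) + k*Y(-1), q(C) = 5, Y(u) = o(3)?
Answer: 3364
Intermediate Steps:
o(N) = N
Y(u) = 3
b(g, k) = 5 + 3*k (b(g, k) = 5 + k*3 = 5 + 3*k)
m(B) = -4 (m(B) = (-4 + (5 + 3*(-2))) + 1 = (-4 + (5 - 6)) + 1 = (-4 - 1) + 1 = -5 + 1 = -4)
(m(-5 + 5*(-2)) - 54)² = (-4 - 54)² = (-58)² = 3364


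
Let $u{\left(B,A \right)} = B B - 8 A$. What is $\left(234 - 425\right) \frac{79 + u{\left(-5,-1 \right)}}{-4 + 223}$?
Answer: $- \frac{21392}{219} \approx -97.68$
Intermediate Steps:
$u{\left(B,A \right)} = B^{2} - 8 A$
$\left(234 - 425\right) \frac{79 + u{\left(-5,-1 \right)}}{-4 + 223} = \left(234 - 425\right) \frac{79 - \left(-8 - \left(-5\right)^{2}\right)}{-4 + 223} = - 191 \frac{79 + \left(25 + 8\right)}{219} = - 191 \left(79 + 33\right) \frac{1}{219} = - 191 \cdot 112 \cdot \frac{1}{219} = \left(-191\right) \frac{112}{219} = - \frac{21392}{219}$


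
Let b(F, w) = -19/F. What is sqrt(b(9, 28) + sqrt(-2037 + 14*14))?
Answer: sqrt(-19 + 9*I*sqrt(1841))/3 ≈ 4.5193 + 4.7471*I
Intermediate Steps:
sqrt(b(9, 28) + sqrt(-2037 + 14*14)) = sqrt(-19/9 + sqrt(-2037 + 14*14)) = sqrt(-19*1/9 + sqrt(-2037 + 196)) = sqrt(-19/9 + sqrt(-1841)) = sqrt(-19/9 + I*sqrt(1841))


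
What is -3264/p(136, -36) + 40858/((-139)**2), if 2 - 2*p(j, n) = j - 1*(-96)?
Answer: 67762414/2221915 ≈ 30.497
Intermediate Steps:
p(j, n) = -47 - j/2 (p(j, n) = 1 - (j - 1*(-96))/2 = 1 - (j + 96)/2 = 1 - (96 + j)/2 = 1 + (-48 - j/2) = -47 - j/2)
-3264/p(136, -36) + 40858/((-139)**2) = -3264/(-47 - 1/2*136) + 40858/((-139)**2) = -3264/(-47 - 68) + 40858/19321 = -3264/(-115) + 40858*(1/19321) = -3264*(-1/115) + 40858/19321 = 3264/115 + 40858/19321 = 67762414/2221915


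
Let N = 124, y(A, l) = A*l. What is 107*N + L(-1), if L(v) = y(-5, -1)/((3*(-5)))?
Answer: 39803/3 ≈ 13268.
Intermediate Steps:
L(v) = -⅓ (L(v) = (-5*(-1))/((3*(-5))) = 5/(-15) = 5*(-1/15) = -⅓)
107*N + L(-1) = 107*124 - ⅓ = 13268 - ⅓ = 39803/3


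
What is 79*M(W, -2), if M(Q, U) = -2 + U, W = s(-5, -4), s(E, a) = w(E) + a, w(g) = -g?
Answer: -316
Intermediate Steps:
s(E, a) = a - E (s(E, a) = -E + a = a - E)
W = 1 (W = -4 - 1*(-5) = -4 + 5 = 1)
79*M(W, -2) = 79*(-2 - 2) = 79*(-4) = -316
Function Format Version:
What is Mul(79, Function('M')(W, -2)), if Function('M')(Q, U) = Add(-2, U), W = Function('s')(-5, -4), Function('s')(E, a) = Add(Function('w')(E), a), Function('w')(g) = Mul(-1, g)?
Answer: -316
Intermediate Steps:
Function('s')(E, a) = Add(a, Mul(-1, E)) (Function('s')(E, a) = Add(Mul(-1, E), a) = Add(a, Mul(-1, E)))
W = 1 (W = Add(-4, Mul(-1, -5)) = Add(-4, 5) = 1)
Mul(79, Function('M')(W, -2)) = Mul(79, Add(-2, -2)) = Mul(79, -4) = -316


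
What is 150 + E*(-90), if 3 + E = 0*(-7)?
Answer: 420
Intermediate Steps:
E = -3 (E = -3 + 0*(-7) = -3 + 0 = -3)
150 + E*(-90) = 150 - 3*(-90) = 150 + 270 = 420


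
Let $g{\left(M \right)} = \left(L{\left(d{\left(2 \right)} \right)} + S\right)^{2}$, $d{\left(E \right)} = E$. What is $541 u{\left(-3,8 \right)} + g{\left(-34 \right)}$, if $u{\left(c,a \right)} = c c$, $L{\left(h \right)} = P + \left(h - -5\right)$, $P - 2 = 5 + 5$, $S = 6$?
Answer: $5494$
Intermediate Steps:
$P = 12$ ($P = 2 + \left(5 + 5\right) = 2 + 10 = 12$)
$L{\left(h \right)} = 17 + h$ ($L{\left(h \right)} = 12 + \left(h - -5\right) = 12 + \left(h + 5\right) = 12 + \left(5 + h\right) = 17 + h$)
$u{\left(c,a \right)} = c^{2}$
$g{\left(M \right)} = 625$ ($g{\left(M \right)} = \left(\left(17 + 2\right) + 6\right)^{2} = \left(19 + 6\right)^{2} = 25^{2} = 625$)
$541 u{\left(-3,8 \right)} + g{\left(-34 \right)} = 541 \left(-3\right)^{2} + 625 = 541 \cdot 9 + 625 = 4869 + 625 = 5494$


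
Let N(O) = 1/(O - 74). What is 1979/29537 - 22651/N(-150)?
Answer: 149865541467/29537 ≈ 5.0738e+6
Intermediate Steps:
N(O) = 1/(-74 + O)
1979/29537 - 22651/N(-150) = 1979/29537 - 22651/(1/(-74 - 150)) = 1979*(1/29537) - 22651/(1/(-224)) = 1979/29537 - 22651/(-1/224) = 1979/29537 - 22651*(-224) = 1979/29537 + 5073824 = 149865541467/29537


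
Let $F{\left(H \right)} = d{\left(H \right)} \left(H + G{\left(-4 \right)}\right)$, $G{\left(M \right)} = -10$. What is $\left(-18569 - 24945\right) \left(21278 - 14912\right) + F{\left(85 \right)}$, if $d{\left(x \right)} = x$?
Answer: $-277003749$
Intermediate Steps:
$F{\left(H \right)} = H \left(-10 + H\right)$ ($F{\left(H \right)} = H \left(H - 10\right) = H \left(-10 + H\right)$)
$\left(-18569 - 24945\right) \left(21278 - 14912\right) + F{\left(85 \right)} = \left(-18569 - 24945\right) \left(21278 - 14912\right) + 85 \left(-10 + 85\right) = \left(-43514\right) 6366 + 85 \cdot 75 = -277010124 + 6375 = -277003749$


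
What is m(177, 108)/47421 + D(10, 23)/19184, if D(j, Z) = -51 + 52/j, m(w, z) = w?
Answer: 185407/137837040 ≈ 0.0013451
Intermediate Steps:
m(177, 108)/47421 + D(10, 23)/19184 = 177/47421 + (-51 + 52/10)/19184 = 177*(1/47421) + (-51 + 52*(⅒))*(1/19184) = 59/15807 + (-51 + 26/5)*(1/19184) = 59/15807 - 229/5*1/19184 = 59/15807 - 229/95920 = 185407/137837040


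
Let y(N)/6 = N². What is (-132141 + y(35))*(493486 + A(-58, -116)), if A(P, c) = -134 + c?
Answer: -61551413676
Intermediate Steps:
y(N) = 6*N²
(-132141 + y(35))*(493486 + A(-58, -116)) = (-132141 + 6*35²)*(493486 + (-134 - 116)) = (-132141 + 6*1225)*(493486 - 250) = (-132141 + 7350)*493236 = -124791*493236 = -61551413676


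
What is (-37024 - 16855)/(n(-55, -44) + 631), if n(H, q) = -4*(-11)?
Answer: -53879/675 ≈ -79.821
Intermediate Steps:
n(H, q) = 44
(-37024 - 16855)/(n(-55, -44) + 631) = (-37024 - 16855)/(44 + 631) = -53879/675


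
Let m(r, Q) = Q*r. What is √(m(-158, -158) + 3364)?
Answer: 2*√7082 ≈ 168.31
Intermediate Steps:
√(m(-158, -158) + 3364) = √(-158*(-158) + 3364) = √(24964 + 3364) = √28328 = 2*√7082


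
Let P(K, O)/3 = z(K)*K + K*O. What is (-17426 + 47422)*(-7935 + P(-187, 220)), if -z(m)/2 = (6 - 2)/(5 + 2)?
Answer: -27446250012/7 ≈ -3.9209e+9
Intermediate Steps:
z(m) = -8/7 (z(m) = -2*(6 - 2)/(5 + 2) = -8/7)
P(K, O) = -24*K/7 + 3*K*O (P(K, O) = 3*(-8*K/7 + K*O) = -24*K/7 + 3*K*O)
(-17426 + 47422)*(-7935 + P(-187, 220)) = (-17426 + 47422)*(-7935 + (3/7)*(-187)*(-8 + 7*220)) = 29996*(-7935 + (3/7)*(-187)*(-8 + 1540)) = 29996*(-7935 + (3/7)*(-187)*1532) = 29996*(-7935 - 859452/7) = 29996*(-914997/7) = -27446250012/7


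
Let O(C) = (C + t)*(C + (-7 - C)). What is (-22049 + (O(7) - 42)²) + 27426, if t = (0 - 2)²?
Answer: 19538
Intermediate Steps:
t = 4 (t = (-2)² = 4)
O(C) = -28 - 7*C (O(C) = (C + 4)*(C + (-7 - C)) = (4 + C)*(-7) = -28 - 7*C)
(-22049 + (O(7) - 42)²) + 27426 = (-22049 + ((-28 - 7*7) - 42)²) + 27426 = (-22049 + ((-28 - 49) - 42)²) + 27426 = (-22049 + (-77 - 42)²) + 27426 = (-22049 + (-119)²) + 27426 = (-22049 + 14161) + 27426 = -7888 + 27426 = 19538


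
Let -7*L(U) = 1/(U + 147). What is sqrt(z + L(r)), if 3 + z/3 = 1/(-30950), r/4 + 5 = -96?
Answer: I*sqrt(1115999468534314)/11135810 ≈ 2.9999*I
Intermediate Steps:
r = -404 (r = -20 + 4*(-96) = -20 - 384 = -404)
z = -278553/30950 (z = -9 + 3/(-30950) = -9 + 3*(-1/30950) = -9 - 3/30950 = -278553/30950 ≈ -9.0001)
L(U) = -1/(7*(147 + U)) (L(U) = -1/(7*(U + 147)) = -1/(7*(147 + U)))
sqrt(z + L(r)) = sqrt(-278553/30950 - 1/(1029 + 7*(-404))) = sqrt(-278553/30950 - 1/(1029 - 2828)) = sqrt(-278553/30950 - 1/(-1799)) = sqrt(-278553/30950 - 1*(-1/1799)) = sqrt(-278553/30950 + 1/1799) = sqrt(-501085897/55679050) = I*sqrt(1115999468534314)/11135810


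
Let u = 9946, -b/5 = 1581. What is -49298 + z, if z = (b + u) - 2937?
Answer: -50194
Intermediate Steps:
b = -7905 (b = -5*1581 = -7905)
z = -896 (z = (-7905 + 9946) - 2937 = 2041 - 2937 = -896)
-49298 + z = -49298 - 896 = -50194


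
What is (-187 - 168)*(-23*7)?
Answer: 57155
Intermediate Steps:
(-187 - 168)*(-23*7) = -355*(-161) = 57155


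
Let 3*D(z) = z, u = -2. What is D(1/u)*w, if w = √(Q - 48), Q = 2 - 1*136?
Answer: -I*√182/6 ≈ -2.2485*I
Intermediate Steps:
D(z) = z/3
Q = -134 (Q = 2 - 136 = -134)
w = I*√182 (w = √(-134 - 48) = √(-182) = I*√182 ≈ 13.491*I)
D(1/u)*w = ((⅓)/(-2))*(I*√182) = ((⅓)*(-½))*(I*√182) = -I*√182/6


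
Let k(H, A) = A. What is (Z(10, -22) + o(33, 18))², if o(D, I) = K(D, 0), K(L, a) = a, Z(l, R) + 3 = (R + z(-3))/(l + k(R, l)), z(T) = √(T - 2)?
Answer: (82 - I*√5)²/400 ≈ 16.797 - 0.91679*I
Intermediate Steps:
z(T) = √(-2 + T)
Z(l, R) = -3 + (R + I*√5)/(2*l) (Z(l, R) = -3 + (R + √(-2 - 3))/(l + l) = -3 + (R + √(-5))/((2*l)) = -3 + (R + I*√5)*(1/(2*l)) = -3 + (R + I*√5)/(2*l))
o(D, I) = 0
(Z(10, -22) + o(33, 18))² = ((½)*(-22 - 6*10 + I*√5)/10 + 0)² = ((½)*(⅒)*(-22 - 60 + I*√5) + 0)² = ((½)*(⅒)*(-82 + I*√5) + 0)² = ((-41/10 + I*√5/20) + 0)² = (-41/10 + I*√5/20)²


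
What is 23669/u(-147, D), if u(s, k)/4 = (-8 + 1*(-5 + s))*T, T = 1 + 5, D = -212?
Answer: -23669/3840 ≈ -6.1638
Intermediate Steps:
T = 6
u(s, k) = -312 + 24*s (u(s, k) = 4*((-8 + 1*(-5 + s))*6) = 4*((-8 + (-5 + s))*6) = 4*((-13 + s)*6) = 4*(-78 + 6*s) = -312 + 24*s)
23669/u(-147, D) = 23669/(-312 + 24*(-147)) = 23669/(-312 - 3528) = 23669/(-3840) = 23669*(-1/3840) = -23669/3840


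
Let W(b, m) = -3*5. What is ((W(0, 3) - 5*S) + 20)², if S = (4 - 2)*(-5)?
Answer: 3025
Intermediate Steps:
W(b, m) = -15
S = -10 (S = 2*(-5) = -10)
((W(0, 3) - 5*S) + 20)² = ((-15 - 5*(-10)) + 20)² = ((-15 + 50) + 20)² = (35 + 20)² = 55² = 3025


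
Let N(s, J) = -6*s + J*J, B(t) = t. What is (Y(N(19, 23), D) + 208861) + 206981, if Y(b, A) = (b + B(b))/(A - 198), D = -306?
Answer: 104791769/252 ≈ 4.1584e+5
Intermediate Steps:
N(s, J) = J² - 6*s (N(s, J) = -6*s + J² = J² - 6*s)
Y(b, A) = 2*b/(-198 + A) (Y(b, A) = (b + b)/(A - 198) = (2*b)/(-198 + A) = 2*b/(-198 + A))
(Y(N(19, 23), D) + 208861) + 206981 = (2*(23² - 6*19)/(-198 - 306) + 208861) + 206981 = (2*(529 - 114)/(-504) + 208861) + 206981 = (2*415*(-1/504) + 208861) + 206981 = (-415/252 + 208861) + 206981 = 52632557/252 + 206981 = 104791769/252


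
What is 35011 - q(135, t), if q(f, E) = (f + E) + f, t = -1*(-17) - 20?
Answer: 34744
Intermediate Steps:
t = -3 (t = 17 - 20 = -3)
q(f, E) = E + 2*f (q(f, E) = (E + f) + f = E + 2*f)
35011 - q(135, t) = 35011 - (-3 + 2*135) = 35011 - (-3 + 270) = 35011 - 1*267 = 35011 - 267 = 34744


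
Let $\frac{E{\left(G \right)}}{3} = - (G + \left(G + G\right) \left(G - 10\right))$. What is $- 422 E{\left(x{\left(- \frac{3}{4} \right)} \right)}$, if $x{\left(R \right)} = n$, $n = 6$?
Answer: $-53172$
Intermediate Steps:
$x{\left(R \right)} = 6$
$E{\left(G \right)} = - 3 G - 6 G \left(-10 + G\right)$ ($E{\left(G \right)} = 3 \left(- (G + \left(G + G\right) \left(G - 10\right))\right) = 3 \left(- (G + 2 G \left(-10 + G\right))\right) = 3 \left(- G - 2 G \left(-10 + G\right)\right) = - 3 G - 6 G \left(-10 + G\right)$)
$- 422 E{\left(x{\left(- \frac{3}{4} \right)} \right)} = - 422 \cdot 3 \cdot 6 \left(19 - 12\right) = - 422 \cdot 3 \cdot 6 \cdot 7 = \left(-422\right) 126 = -53172$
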